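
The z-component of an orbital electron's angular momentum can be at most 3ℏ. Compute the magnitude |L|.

|L| = 2√3 ℏ ≈ 3.464ℏ

The maximum L_z equals lℏ, giving l = 3.
|L| = √(l(l+1)) ℏ = 2√3 ℏ.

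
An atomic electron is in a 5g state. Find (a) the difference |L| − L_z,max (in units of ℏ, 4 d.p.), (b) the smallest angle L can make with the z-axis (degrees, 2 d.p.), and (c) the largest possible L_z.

|L|−L_z,max ≈ 0.4721ℏ; θ_min ≈ 26.57°; L_z,max = 4ℏ

5g means n = 5, l = 4.
|L| − L_z,max = (2√5 − 4)ℏ ≈ 0.4721ℏ.
cos θ_min = 4/√20, so θ_min ≈ 26.57°.
L_z,max = lℏ = 4ℏ.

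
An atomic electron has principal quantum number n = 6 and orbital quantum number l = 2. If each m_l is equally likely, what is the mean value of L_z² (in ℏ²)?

m_l ∈ {-2, -1, 0, 1, 2}.
⟨L_z²⟩ = ℏ²·(Σ m_l²)/(2l+1) = ℏ²·10/5 = 2ℏ².

⟨L_z²⟩ = 2 ℏ²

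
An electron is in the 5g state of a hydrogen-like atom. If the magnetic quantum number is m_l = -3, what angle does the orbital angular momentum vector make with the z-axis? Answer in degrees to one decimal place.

For 5g, l = 4.
|L| = ℏ√(l(l+1)) = 2√5 ℏ.
L_z = m_l ℏ = −3ℏ.
cos θ = L_z/|L| = -3/√20, so θ ≈ 132.1°.

θ ≈ 132.1°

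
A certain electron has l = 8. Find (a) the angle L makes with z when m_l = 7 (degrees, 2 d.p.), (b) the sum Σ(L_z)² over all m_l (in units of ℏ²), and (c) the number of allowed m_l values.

θ(m_l=7) ≈ 34.42°; Σ(L_z)² = 408 ℏ²; 17 values

For m_l = 7: cos θ = 7/√72, θ ≈ 34.42°.
Σ m_l² = 408, so Σ(L_z)² = 408 ℏ².
There are 2l+1 = 17 values of m_l.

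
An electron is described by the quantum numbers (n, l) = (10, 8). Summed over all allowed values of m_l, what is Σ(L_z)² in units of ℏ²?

Σ(L_z)² = 408 ℏ²

m_l runs from −8 to 8, i.e. {-8, -7, -6, -5, -4, -3, -2, -1, 0, 1, 2, 3, 4, 5, 6, 7, 8}.
Σ m_l² = 2·(1 + 4 + 9 + 16 + 25 + 36 + 49 + 64) = 408.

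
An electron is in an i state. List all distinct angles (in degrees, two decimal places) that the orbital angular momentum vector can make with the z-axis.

θ ∈ {22.21°, 39.51°, 51.89°, 62.42°, 72.02°, 81.12°, 90.00°, 98.88°, 107.98°, 117.58°, 128.11°, 140.49°, 157.79°}

For an i orbital, l = 6.
|L|² = l(l+1)ℏ² = 42ℏ², so |L| = √42 ℏ.
cos θ = m_l/√42 for each m_l ∈ {-6, -5, -4, -3, -2, -1, 0, 1, 2, 3, 4, 5, 6}.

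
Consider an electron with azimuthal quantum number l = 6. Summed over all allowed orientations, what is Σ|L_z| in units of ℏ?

m_l ∈ {-6, -5, -4, -3, -2, -1, 0, 1, 2, 3, 4, 5, 6}.
Σ|m_l| = 2·6(6+1)/2 = 42.

Σ|L_z| = 42 ℏ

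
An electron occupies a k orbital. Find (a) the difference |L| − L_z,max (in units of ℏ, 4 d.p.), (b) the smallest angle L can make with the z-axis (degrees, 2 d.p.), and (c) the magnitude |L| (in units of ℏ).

The letter k corresponds to l = 7.
|L| − L_z,max = (2√14 − 7)ℏ ≈ 0.4833ℏ.
cos θ_min = 7/√56, so θ_min ≈ 20.70°.
|L| = ℏ√(7·8) = 2√14 ℏ ≈ 7.483ℏ.

|L|−L_z,max ≈ 0.4833ℏ; θ_min ≈ 20.70°; |L| = 2√14 ℏ ≈ 7.483ℏ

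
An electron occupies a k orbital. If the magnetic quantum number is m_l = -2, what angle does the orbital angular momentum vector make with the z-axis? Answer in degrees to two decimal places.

The letter k corresponds to l = 7.
|L| = ℏ√(l(l+1)) = 2√14 ℏ.
L_z = m_l ℏ = −2ℏ.
cos θ = L_z/|L| = -2/√56, so θ ≈ 105.50°.

θ ≈ 105.50°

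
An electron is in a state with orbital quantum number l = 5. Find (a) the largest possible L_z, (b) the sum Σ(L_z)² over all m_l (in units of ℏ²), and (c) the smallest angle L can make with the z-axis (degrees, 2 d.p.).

L_z,max = lℏ = 5ℏ.
Σ m_l² = 110, so Σ(L_z)² = 110 ℏ².
cos θ_min = 5/√30, so θ_min ≈ 24.09°.

L_z,max = 5ℏ; Σ(L_z)² = 110 ℏ²; θ_min ≈ 24.09°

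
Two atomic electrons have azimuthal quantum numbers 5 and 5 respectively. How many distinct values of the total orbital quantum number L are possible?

The total orbital quantum number L ranges from |l₁ − l₂| to l₁ + l₂ in integer steps.
Allowed values: L = 0, 1, 2, 3, 4, 5, 6, 7, 8, 9, 10.
That is 11 values.

11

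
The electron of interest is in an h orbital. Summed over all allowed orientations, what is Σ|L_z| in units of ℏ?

An h state has l = 5.
m_l ∈ {-5, -4, -3, -2, -1, 0, 1, 2, 3, 4, 5}.
Σ|m_l| = l(l+1) = 30.

Σ|L_z| = 30 ℏ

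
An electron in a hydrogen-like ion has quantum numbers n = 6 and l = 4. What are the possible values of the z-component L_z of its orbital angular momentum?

L_z ∈ {−4ℏ, −3ℏ, −2ℏ, −ℏ, 0, ℏ, 2ℏ, 3ℏ, 4ℏ}

L_z = m_l ℏ with m_l ranging from −l to +l in integer steps.
For l = 4: m_l ∈ {-4, -3, -2, -1, 0, 1, 2, 3, 4}.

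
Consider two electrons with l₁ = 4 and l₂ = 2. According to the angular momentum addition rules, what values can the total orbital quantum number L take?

The total orbital quantum number L ranges from |l₁ − l₂| to l₁ + l₂ in integer steps.
L ∈ {2, 3, 4, 5, 6}.

L = 2, 3, 4, 5, 6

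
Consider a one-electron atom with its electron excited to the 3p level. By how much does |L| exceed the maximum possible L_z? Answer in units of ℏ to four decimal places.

|L| − L_z,max ≈ 0.4142ℏ

The 3p level has l = 1.
|L| = √2 ℏ ≈ 1.4142ℏ, while L_z,max = lℏ = 1ℏ.
The difference is (√2 − 1)ℏ ≈ 0.4142ℏ.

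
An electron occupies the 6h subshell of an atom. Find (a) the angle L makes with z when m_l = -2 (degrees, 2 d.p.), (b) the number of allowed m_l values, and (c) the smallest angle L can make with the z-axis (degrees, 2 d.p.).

The 6h subshell has l = 5.
For m_l = -2: cos θ = -2/√30, θ ≈ 111.42°.
There are 2l+1 = 11 values of m_l.
cos θ_min = 5/√30, so θ_min ≈ 24.09°.

θ(m_l=-2) ≈ 111.42°; 11 values; θ_min ≈ 24.09°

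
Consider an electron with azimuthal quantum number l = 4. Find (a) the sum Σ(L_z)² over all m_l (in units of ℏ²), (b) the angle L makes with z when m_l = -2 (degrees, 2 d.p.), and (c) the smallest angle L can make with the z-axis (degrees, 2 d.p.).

Σ m_l² = 60, so Σ(L_z)² = 60 ℏ².
For m_l = -2: cos θ = -2/√20, θ ≈ 116.57°.
cos θ_min = 4/√20, so θ_min ≈ 26.57°.

Σ(L_z)² = 60 ℏ²; θ(m_l=-2) ≈ 116.57°; θ_min ≈ 26.57°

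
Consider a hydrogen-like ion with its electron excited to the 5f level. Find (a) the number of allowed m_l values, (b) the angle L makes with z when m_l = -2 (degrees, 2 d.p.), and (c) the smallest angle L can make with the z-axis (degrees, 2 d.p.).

The 5f level has l = 3.
There are 2l+1 = 7 values of m_l.
For m_l = -2: cos θ = -2/√12, θ ≈ 125.26°.
cos θ_min = 3/√12, so θ_min ≈ 30.00°.

7 values; θ(m_l=-2) ≈ 125.26°; θ_min ≈ 30.00°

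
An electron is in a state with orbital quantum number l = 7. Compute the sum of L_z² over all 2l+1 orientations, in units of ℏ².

Σ(L_z)² = 280 ℏ²

The allowed m_l values are -7, -6, -5, -4, -3, -2, -1, 0, 1, 2, 3, 4, 5, 6, 7.
Σ m_l² = l(l+1)(2l+1)/3 = 7·8·15/3 = 280.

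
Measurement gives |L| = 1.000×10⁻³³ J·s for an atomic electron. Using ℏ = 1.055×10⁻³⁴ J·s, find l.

Dividing by ℏ: |L|/ℏ ≈ 9.479.
Set l(l+1) = 89.85; the integer solution is l = 9.

l = 9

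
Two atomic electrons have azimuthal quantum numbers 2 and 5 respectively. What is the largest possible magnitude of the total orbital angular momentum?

By the triangle rule, |l₁ − l₂| ≤ L ≤ l₁ + l₂.
So L can be 3, 4, 5, 6, 7.
The largest magnitude corresponds to L = 7: |L_tot| = ℏ√(7·8) = 2√14 ℏ.

|L_tot|_max = 2√14 ℏ ≈ 7.483ℏ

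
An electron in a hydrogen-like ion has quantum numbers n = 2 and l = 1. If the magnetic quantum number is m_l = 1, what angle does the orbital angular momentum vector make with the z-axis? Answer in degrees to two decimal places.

|L| = √(l(l+1)) ℏ = √2 ℏ.
L_z = m_l ℏ = 1ℏ.
cos θ = L_z/|L| = 1/√2, so θ ≈ 45.00°.

θ ≈ 45.00°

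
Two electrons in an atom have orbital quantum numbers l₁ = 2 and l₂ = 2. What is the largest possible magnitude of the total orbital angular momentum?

By the triangle rule, |l₁ − l₂| ≤ L ≤ l₁ + l₂.
L ∈ {0, 1, 2, 3, 4}.
The largest magnitude corresponds to L = 4: |L_tot| = ℏ√(4·5) = 2√5 ℏ.

|L_tot|_max = 2√5 ℏ ≈ 4.472ℏ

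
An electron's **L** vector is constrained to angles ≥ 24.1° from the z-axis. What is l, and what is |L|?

At minimum angle, m_l = l, so cos θ = l/√(l(l+1)); cos²θ = l/(l+1) = 0.8333.
l = cos²θ/sin²θ ≈ 5.
Then |L| = ℏ√(5·6) = √30 ℏ.

l = 5, |L| = √30 ℏ ≈ 5.477ℏ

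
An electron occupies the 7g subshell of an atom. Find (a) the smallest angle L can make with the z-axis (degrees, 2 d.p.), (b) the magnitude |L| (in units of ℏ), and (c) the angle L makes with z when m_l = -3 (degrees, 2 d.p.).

7g means n = 7, l = 4.
cos θ_min = 4/√20, so θ_min ≈ 26.57°.
|L| = ℏ√(4·5) = 2√5 ℏ ≈ 4.472ℏ.
For m_l = -3: cos θ = -3/√20, θ ≈ 132.13°.

θ_min ≈ 26.57°; |L| = 2√5 ℏ ≈ 4.472ℏ; θ(m_l=-3) ≈ 132.13°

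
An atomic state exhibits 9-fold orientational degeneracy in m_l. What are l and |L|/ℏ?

2l + 1 = 9 ⇒ l = 4.
|L| = ℏ√(l(l+1)) = ℏ√(4·5) = 2√5 ℏ.

l = 4, |L| = 2√5 ℏ ≈ 4.472ℏ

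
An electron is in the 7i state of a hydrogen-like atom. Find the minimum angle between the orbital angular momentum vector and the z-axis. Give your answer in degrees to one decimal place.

7i means n = 7, l = 6.
|L| = ℏ√(l(l+1)) = √42 ℏ.
The smallest angle corresponds to the largest L_z, i.e. m_l = l = 6, giving L_z = 6ℏ.
cos θ_min = 6/√42, so θ_min ≈ 22.2°.

θ_min ≈ 22.2°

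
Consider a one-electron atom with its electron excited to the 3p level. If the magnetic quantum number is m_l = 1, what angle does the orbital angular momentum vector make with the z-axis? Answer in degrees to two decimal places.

θ ≈ 45.00°

The 3p level has l = 1.
|L|² = l(l+1)ℏ² = 2ℏ², so |L| = √2 ℏ.
L_z = m_l ℏ = 1ℏ.
cos θ = L_z/|L| = 1/√2, so θ ≈ 45.00°.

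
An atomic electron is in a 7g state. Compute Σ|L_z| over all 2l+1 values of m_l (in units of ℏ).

7g means n = 7, l = 4.
m_l ∈ {-4, -3, -2, -1, 0, 1, 2, 3, 4}.
Σ|m_l| = 2(1+2+…+4) = 20.

Σ|L_z| = 20 ℏ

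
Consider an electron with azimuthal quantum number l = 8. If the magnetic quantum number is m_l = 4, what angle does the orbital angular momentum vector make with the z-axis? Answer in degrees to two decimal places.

|L|² = l(l+1)ℏ² = 72ℏ², so |L| = 6√2 ℏ.
L_z = m_l ℏ = 4ℏ.
cos θ = L_z/|L| = 4/√72, so θ ≈ 61.87°.

θ ≈ 61.87°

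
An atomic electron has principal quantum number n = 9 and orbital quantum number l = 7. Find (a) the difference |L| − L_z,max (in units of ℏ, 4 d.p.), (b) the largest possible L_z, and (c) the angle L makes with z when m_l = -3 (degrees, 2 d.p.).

|L| − L_z,max = (2√14 − 7)ℏ ≈ 0.4833ℏ.
L_z,max = lℏ = 7ℏ.
For m_l = -3: cos θ = -3/√56, θ ≈ 113.63°.

|L|−L_z,max ≈ 0.4833ℏ; L_z,max = 7ℏ; θ(m_l=-3) ≈ 113.63°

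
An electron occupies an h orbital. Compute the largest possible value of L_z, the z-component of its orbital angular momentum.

L_z,max = 5ℏ

An h state has l = 5.
L_z = m_l ℏ with m_l ∈ {−5, …, 5}; the maximum is m_l = 5.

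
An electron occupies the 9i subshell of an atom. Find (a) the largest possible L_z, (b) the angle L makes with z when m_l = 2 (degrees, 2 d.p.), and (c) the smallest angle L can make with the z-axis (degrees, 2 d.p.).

For 9i, l = 6.
L_z,max = lℏ = 6ℏ.
For m_l = 2: cos θ = 2/√42, θ ≈ 72.02°.
cos θ_min = 6/√42, so θ_min ≈ 22.21°.

L_z,max = 6ℏ; θ(m_l=2) ≈ 72.02°; θ_min ≈ 22.21°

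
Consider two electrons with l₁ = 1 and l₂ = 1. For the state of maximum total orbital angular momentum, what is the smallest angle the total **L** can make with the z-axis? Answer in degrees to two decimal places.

The total orbital quantum number L ranges from |l₁ − l₂| to l₁ + l₂ in integer steps.
So L can be 0, 1, 2.
The maximum is L = 2, with |L_tot| = ℏ√(2·3) = √6 ℏ.
The minimum angle with z is arccos(2/√6) ≈ 35.26°.

θ_min ≈ 35.26°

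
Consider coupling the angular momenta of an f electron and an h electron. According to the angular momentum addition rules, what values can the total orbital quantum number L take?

The total orbital quantum number L ranges from |l₁ − l₂| to l₁ + l₂ in integer steps.
Allowed values: L = 2, 3, 4, 5, 6, 7, 8.

L = 2, 3, 4, 5, 6, 7, 8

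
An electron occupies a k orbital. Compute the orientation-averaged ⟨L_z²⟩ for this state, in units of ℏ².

The letter k corresponds to l = 7.
The allowed m_l values are -7, -6, -5, -4, -3, -2, -1, 0, 1, 2, 3, 4, 5, 6, 7.
⟨L_z²⟩ = ℏ²·(Σ m_l²)/(2l+1) = ℏ²·280/15 = 18.67ℏ².

⟨L_z²⟩ = 18.67 ℏ²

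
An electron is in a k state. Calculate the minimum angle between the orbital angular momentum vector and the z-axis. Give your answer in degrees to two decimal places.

For a k orbital, l = 7.
|L|² = l(l+1)ℏ² = 56ℏ², so |L| = 2√14 ℏ.
The smallest angle corresponds to the largest L_z, i.e. m_l = l = 7, giving L_z = 7ℏ.
cos θ_min = 7/√56, so θ_min ≈ 20.70°.

θ_min ≈ 20.70°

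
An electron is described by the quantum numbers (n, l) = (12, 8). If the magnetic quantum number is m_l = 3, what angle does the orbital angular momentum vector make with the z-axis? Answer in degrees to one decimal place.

θ ≈ 69.3°

|L|² = l(l+1)ℏ² = 72ℏ², so |L| = 6√2 ℏ.
L_z = m_l ℏ = 3ℏ.
cos θ = L_z/|L| = 3/√72, so θ ≈ 69.3°.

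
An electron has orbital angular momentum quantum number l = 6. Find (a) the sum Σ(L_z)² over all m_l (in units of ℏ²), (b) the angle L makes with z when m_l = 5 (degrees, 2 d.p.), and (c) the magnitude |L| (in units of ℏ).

Σ m_l² = 182, so Σ(L_z)² = 182 ℏ².
For m_l = 5: cos θ = 5/√42, θ ≈ 39.51°.
|L| = ℏ√(6·7) = √42 ℏ ≈ 6.481ℏ.

Σ(L_z)² = 182 ℏ²; θ(m_l=5) ≈ 39.51°; |L| = √42 ℏ ≈ 6.481ℏ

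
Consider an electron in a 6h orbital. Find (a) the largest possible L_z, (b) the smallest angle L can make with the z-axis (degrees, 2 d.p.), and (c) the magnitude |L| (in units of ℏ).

L_z,max = 5ℏ; θ_min ≈ 24.09°; |L| = √30 ℏ ≈ 5.477ℏ

The 6h subshell has l = 5.
L_z,max = lℏ = 5ℏ.
cos θ_min = 5/√30, so θ_min ≈ 24.09°.
|L| = ℏ√(5·6) = √30 ℏ ≈ 5.477ℏ.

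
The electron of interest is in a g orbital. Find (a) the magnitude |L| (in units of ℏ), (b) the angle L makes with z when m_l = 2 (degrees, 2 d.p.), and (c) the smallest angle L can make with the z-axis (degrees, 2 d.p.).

|L| = 2√5 ℏ ≈ 4.472ℏ; θ(m_l=2) ≈ 63.43°; θ_min ≈ 26.57°

A g state has l = 4.
|L| = ℏ√(4·5) = 2√5 ℏ ≈ 4.472ℏ.
For m_l = 2: cos θ = 2/√20, θ ≈ 63.43°.
cos θ_min = 4/√20, so θ_min ≈ 26.57°.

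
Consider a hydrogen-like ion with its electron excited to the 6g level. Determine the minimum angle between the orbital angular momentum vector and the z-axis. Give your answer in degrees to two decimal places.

The 6g level has l = 4.
|L| = √(l(l+1)) ℏ = 2√5 ℏ.
The smallest angle corresponds to the largest L_z, i.e. m_l = l = 4, giving L_z = 4ℏ.
cos θ_min = 4/√20, so θ_min ≈ 26.57°.

θ_min ≈ 26.57°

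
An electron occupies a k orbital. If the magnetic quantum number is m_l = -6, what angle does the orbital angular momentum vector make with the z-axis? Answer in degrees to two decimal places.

A k state has l = 7.
|L|² = l(l+1)ℏ² = 56ℏ², so |L| = 2√14 ℏ.
L_z = m_l ℏ = −6ℏ.
cos θ = L_z/|L| = -6/√56, so θ ≈ 143.30°.

θ ≈ 143.30°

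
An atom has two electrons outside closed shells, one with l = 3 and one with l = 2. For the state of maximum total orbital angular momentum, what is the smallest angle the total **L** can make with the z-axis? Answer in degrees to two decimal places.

θ_min ≈ 24.09°

By the triangle rule, |l₁ − l₂| ≤ L ≤ l₁ + l₂.
L ∈ {1, 2, 3, 4, 5}.
The maximum is L = 5, with |L_tot| = ℏ√(5·6) = √30 ℏ.
The minimum angle with z is arccos(5/√30) ≈ 24.09°.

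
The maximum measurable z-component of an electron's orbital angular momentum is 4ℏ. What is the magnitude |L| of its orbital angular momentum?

The maximum L_z equals lℏ, giving l = 4.
|L| = ℏ√(l(l+1)) = 2√5 ℏ.

|L| = 2√5 ℏ ≈ 4.472ℏ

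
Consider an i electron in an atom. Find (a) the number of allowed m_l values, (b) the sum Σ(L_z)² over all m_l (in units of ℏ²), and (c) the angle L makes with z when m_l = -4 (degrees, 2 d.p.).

I corresponds to l = 6.
There are 2l+1 = 13 values of m_l.
Σ m_l² = 182, so Σ(L_z)² = 182 ℏ².
For m_l = -4: cos θ = -4/√42, θ ≈ 128.11°.

13 values; Σ(L_z)² = 182 ℏ²; θ(m_l=-4) ≈ 128.11°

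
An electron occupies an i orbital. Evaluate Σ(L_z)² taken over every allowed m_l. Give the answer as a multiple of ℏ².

Σ(L_z)² = 182 ℏ²

An i state has l = 6.
m_l runs from −6 to 6, i.e. {-6, -5, -4, -3, -2, -1, 0, 1, 2, 3, 4, 5, 6}.
Σ m_l² = l(l+1)(2l+1)/3 = 6·7·13/3 = 182.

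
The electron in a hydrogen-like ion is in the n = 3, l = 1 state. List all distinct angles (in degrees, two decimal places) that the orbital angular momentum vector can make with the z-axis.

|L|² = l(l+1)ℏ² = 2ℏ², so |L| = √2 ℏ.
cos θ = m_l/√2 for each m_l ∈ {-1, 0, 1}.

θ ∈ {45.00°, 90.00°, 135.00°}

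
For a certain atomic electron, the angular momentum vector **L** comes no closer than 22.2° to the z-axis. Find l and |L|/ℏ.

cos²θ_min = l/(l+1) = 0.8572.
l = cos²θ/sin²θ ≈ 6.
Then |L| = ℏ√(6·7) = √42 ℏ.

l = 6, |L| = √42 ℏ ≈ 6.481ℏ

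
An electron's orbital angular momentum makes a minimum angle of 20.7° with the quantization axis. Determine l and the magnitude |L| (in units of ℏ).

cos θ_min = l/√(l(l+1)) = √(l/(l+1)), so l/(l+1) = cos²(20.7°) = 0.8751.
Thus l = 0.8751/(1 − 0.8751) ≈ 7.
Then |L| = ℏ√(7·8) = 2√14 ℏ.

l = 7, |L| = 2√14 ℏ ≈ 7.483ℏ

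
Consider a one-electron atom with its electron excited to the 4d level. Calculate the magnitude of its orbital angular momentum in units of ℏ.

|L| = √6 ℏ ≈ 2.449ℏ

The 4d level has l = 2.
|L| = ℏ√(l(l+1)) = ℏ√(2·3) = √6 ℏ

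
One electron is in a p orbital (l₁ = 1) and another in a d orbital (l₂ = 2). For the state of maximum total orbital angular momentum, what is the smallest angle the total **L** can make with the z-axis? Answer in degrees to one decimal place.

θ_min ≈ 30.0°

Angular momentum addition gives L = |l₁ − l₂|, …, l₁ + l₂.
L ∈ {1, 2, 3}.
The maximum is L = 3, with |L_tot| = ℏ√(3·4) = 2√3 ℏ.
The minimum angle with z is arccos(3/√12) ≈ 30.0°.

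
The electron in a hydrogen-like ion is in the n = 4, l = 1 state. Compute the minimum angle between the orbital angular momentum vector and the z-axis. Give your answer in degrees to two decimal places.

θ_min ≈ 45.00°

|L| = ℏ√(l(l+1)) = √2 ℏ.
The smallest angle corresponds to the largest L_z, i.e. m_l = l = 1, giving L_z = 1ℏ.
cos θ_min = 1/√2, so θ_min ≈ 45.00°.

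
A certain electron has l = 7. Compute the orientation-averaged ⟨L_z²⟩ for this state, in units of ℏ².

⟨L_z²⟩ = 18.67 ℏ²

m_l ∈ {-7, -6, -5, -4, -3, -2, -1, 0, 1, 2, 3, 4, 5, 6, 7}.
⟨L_z²⟩ = ℏ²·(Σ m_l²)/(2l+1) = ℏ²·280/15 = 18.67ℏ².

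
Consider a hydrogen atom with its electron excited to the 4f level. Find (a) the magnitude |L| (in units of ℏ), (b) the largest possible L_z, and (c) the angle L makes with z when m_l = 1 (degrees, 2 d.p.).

The 4f level has l = 3.
|L| = ℏ√(3·4) = 2√3 ℏ ≈ 3.464ℏ.
L_z,max = lℏ = 3ℏ.
For m_l = 1: cos θ = 1/√12, θ ≈ 73.22°.

|L| = 2√3 ℏ ≈ 3.464ℏ; L_z,max = 3ℏ; θ(m_l=1) ≈ 73.22°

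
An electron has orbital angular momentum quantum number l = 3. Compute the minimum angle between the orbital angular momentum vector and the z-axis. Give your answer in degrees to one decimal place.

θ_min ≈ 30.0°

|L| = ℏ√(l(l+1)) = 2√3 ℏ.
The smallest angle corresponds to the largest L_z, i.e. m_l = l = 3, giving L_z = 3ℏ.
cos θ_min = 3/√12, so θ_min ≈ 30.0°.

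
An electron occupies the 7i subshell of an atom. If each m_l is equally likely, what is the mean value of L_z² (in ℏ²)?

⟨L_z²⟩ = 14 ℏ²

7i means n = 7, l = 6.
m_l ∈ {-6, -5, -4, -3, -2, -1, 0, 1, 2, 3, 4, 5, 6}.
⟨L_z²⟩ = ℏ²·l(l+1)/3 = 14ℏ².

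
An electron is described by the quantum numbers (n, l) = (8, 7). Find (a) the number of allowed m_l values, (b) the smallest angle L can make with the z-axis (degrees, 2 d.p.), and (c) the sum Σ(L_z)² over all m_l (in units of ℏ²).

There are 2l+1 = 15 values of m_l.
cos θ_min = 7/√56, so θ_min ≈ 20.70°.
Σ m_l² = 280, so Σ(L_z)² = 280 ℏ².

15 values; θ_min ≈ 20.70°; Σ(L_z)² = 280 ℏ²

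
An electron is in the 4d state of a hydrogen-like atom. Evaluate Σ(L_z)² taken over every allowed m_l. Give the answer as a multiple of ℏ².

For 4d, l = 2.
m_l runs from −2 to 2, i.e. {-2, -1, 0, 1, 2}.
Σ m_l² = 2·(1 + 4) = 10.

Σ(L_z)² = 10 ℏ²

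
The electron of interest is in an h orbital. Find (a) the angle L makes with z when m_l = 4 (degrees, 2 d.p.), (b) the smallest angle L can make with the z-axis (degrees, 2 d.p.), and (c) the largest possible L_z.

For an h orbital, l = 5.
For m_l = 4: cos θ = 4/√30, θ ≈ 43.09°.
cos θ_min = 5/√30, so θ_min ≈ 24.09°.
L_z,max = lℏ = 5ℏ.

θ(m_l=4) ≈ 43.09°; θ_min ≈ 24.09°; L_z,max = 5ℏ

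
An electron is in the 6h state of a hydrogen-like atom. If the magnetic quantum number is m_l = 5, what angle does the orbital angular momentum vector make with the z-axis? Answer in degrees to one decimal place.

The 6h subshell has l = 5.
|L| = ℏ√(l(l+1)) = √30 ℏ.
L_z = m_l ℏ = 5ℏ.
cos θ = L_z/|L| = 5/√30, so θ ≈ 24.1°.

θ ≈ 24.1°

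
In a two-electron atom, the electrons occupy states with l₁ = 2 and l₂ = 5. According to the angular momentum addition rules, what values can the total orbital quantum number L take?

L = 3, 4, 5, 6, 7

By the triangle rule, |l₁ − l₂| ≤ L ≤ l₁ + l₂.
L ∈ {3, 4, 5, 6, 7}.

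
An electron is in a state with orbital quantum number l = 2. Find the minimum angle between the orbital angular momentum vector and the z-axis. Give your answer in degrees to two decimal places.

θ_min ≈ 35.26°

|L| = √(l(l+1)) ℏ = √6 ℏ.
The smallest angle corresponds to the largest L_z, i.e. m_l = l = 2, giving L_z = 2ℏ.
cos θ_min = 2/√6, so θ_min ≈ 35.26°.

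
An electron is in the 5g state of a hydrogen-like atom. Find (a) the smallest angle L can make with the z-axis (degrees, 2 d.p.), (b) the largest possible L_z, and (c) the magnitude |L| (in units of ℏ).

θ_min ≈ 26.57°; L_z,max = 4ℏ; |L| = 2√5 ℏ ≈ 4.472ℏ

The 5g subshell has l = 4.
cos θ_min = 4/√20, so θ_min ≈ 26.57°.
L_z,max = lℏ = 4ℏ.
|L| = ℏ√(4·5) = 2√5 ℏ ≈ 4.472ℏ.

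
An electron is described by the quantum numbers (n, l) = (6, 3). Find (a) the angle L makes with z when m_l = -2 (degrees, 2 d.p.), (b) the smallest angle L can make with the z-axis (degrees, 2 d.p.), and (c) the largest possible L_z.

θ(m_l=-2) ≈ 125.26°; θ_min ≈ 30.00°; L_z,max = 3ℏ

For m_l = -2: cos θ = -2/√12, θ ≈ 125.26°.
cos θ_min = 3/√12, so θ_min ≈ 30.00°.
L_z,max = lℏ = 3ℏ.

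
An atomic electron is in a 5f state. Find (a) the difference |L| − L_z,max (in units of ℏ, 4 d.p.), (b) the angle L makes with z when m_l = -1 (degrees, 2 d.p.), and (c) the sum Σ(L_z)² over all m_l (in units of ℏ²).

5f means n = 5, l = 3.
|L| − L_z,max = (2√3 − 3)ℏ ≈ 0.4641ℏ.
For m_l = -1: cos θ = -1/√12, θ ≈ 106.78°.
Σ m_l² = 28, so Σ(L_z)² = 28 ℏ².

|L|−L_z,max ≈ 0.4641ℏ; θ(m_l=-1) ≈ 106.78°; Σ(L_z)² = 28 ℏ²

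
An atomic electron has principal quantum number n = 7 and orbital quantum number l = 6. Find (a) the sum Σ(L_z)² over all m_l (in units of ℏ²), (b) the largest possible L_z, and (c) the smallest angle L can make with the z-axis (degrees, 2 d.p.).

Σ(L_z)² = 182 ℏ²; L_z,max = 6ℏ; θ_min ≈ 22.21°

Σ m_l² = 182, so Σ(L_z)² = 182 ℏ².
L_z,max = lℏ = 6ℏ.
cos θ_min = 6/√42, so θ_min ≈ 22.21°.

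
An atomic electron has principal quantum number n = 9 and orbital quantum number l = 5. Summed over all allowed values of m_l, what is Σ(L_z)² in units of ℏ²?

m_l runs from −5 to 5, i.e. {-5, -4, -3, -2, -1, 0, 1, 2, 3, 4, 5}.
Σ m_l² = l(l+1)(2l+1)/3 = 5·6·11/3 = 110.

Σ(L_z)² = 110 ℏ²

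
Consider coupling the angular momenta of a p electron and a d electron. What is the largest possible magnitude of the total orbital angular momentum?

By the triangle rule, |l₁ − l₂| ≤ L ≤ l₁ + l₂.
L ∈ {1, 2, 3}.
The largest magnitude corresponds to L = 3: |L_tot| = ℏ√(3·4) = 2√3 ℏ.

|L_tot|_max = 2√3 ℏ ≈ 3.464ℏ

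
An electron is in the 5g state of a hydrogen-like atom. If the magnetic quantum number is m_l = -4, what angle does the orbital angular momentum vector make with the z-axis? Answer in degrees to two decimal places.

θ ≈ 153.43°

5g means n = 5, l = 4.
|L| = ℏ√(l(l+1)) = 2√5 ℏ.
L_z = m_l ℏ = −4ℏ.
cos θ = L_z/|L| = -4/√20, so θ ≈ 153.43°.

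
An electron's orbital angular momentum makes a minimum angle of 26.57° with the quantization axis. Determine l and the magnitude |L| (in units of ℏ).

l = 4, |L| = 2√5 ℏ ≈ 4.472ℏ

cos²θ_min = l/(l+1) = 0.7999.
Solving: l = 4.
Then |L| = ℏ√(4·5) = 2√5 ℏ.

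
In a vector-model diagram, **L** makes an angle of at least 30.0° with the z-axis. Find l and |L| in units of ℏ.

l = 3, |L| = 2√3 ℏ ≈ 3.464ℏ

cos θ_min = l/√(l(l+1)) = √(l/(l+1)), so l/(l+1) = cos²(30.0°) = 0.7500.
Solving: l = 3.
Then |L| = ℏ√(3·4) = 2√3 ℏ.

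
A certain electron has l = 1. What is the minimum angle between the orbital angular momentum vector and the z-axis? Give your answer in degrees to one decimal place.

|L| = ℏ√(l(l+1)) = √2 ℏ.
The smallest angle corresponds to the largest L_z, i.e. m_l = l = 1, giving L_z = 1ℏ.
cos θ_min = 1/√2, so θ_min ≈ 45.0°.

θ_min ≈ 45.0°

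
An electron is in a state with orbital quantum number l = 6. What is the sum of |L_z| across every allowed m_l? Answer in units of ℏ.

Σ|L_z| = 42 ℏ

m_l ∈ {-6, -5, -4, -3, -2, -1, 0, 1, 2, 3, 4, 5, 6}.
Σ|m_l| = l(l+1) = 42.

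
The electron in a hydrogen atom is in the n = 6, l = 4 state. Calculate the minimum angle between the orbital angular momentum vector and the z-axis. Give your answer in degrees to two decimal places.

θ_min ≈ 26.57°

|L| = √(l(l+1)) ℏ = 2√5 ℏ.
The smallest angle corresponds to the largest L_z, i.e. m_l = l = 4, giving L_z = 4ℏ.
cos θ_min = 4/√20, so θ_min ≈ 26.57°.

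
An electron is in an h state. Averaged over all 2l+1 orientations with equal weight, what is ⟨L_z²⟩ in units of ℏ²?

H corresponds to l = 5.
m_l runs from −5 to 5, i.e. {-5, -4, -3, -2, -1, 0, 1, 2, 3, 4, 5}.
⟨L_z²⟩ = ℏ²·(Σ m_l²)/(2l+1) = ℏ²·110/11 = 10ℏ².

⟨L_z²⟩ = 10 ℏ²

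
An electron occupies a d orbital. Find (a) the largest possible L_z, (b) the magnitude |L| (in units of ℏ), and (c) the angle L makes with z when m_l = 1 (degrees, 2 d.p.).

The letter d corresponds to l = 2.
L_z,max = lℏ = 2ℏ.
|L| = ℏ√(2·3) = √6 ℏ ≈ 2.449ℏ.
For m_l = 1: cos θ = 1/√6, θ ≈ 65.91°.

L_z,max = 2ℏ; |L| = √6 ℏ ≈ 2.449ℏ; θ(m_l=1) ≈ 65.91°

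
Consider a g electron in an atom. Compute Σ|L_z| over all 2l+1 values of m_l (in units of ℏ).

Σ|L_z| = 20 ℏ

For a g orbital, l = 4.
m_l ∈ {-4, -3, -2, -1, 0, 1, 2, 3, 4}.
Σ|m_l| = 2(1+2+…+4) = 20.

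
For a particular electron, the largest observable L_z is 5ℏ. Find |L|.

|L| = √30 ℏ ≈ 5.477ℏ

The maximum L_z equals lℏ, giving l = 5.
|L| = ℏ√(l(l+1)) = √30 ℏ.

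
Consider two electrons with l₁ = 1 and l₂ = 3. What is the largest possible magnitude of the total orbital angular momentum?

|L_tot|_max = 2√5 ℏ ≈ 4.472ℏ

The total orbital quantum number L ranges from |l₁ − l₂| to l₁ + l₂ in integer steps.
Allowed values: L = 2, 3, 4.
The largest magnitude corresponds to L = 4: |L_tot| = ℏ√(4·5) = 2√5 ℏ.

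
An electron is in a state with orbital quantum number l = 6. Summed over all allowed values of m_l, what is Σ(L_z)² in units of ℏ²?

Σ(L_z)² = 182 ℏ²

m_l runs from −6 to 6, i.e. {-6, -5, -4, -3, -2, -1, 0, 1, 2, 3, 4, 5, 6}.
Summing m² from −6 to 6: Σ m_l² = 182.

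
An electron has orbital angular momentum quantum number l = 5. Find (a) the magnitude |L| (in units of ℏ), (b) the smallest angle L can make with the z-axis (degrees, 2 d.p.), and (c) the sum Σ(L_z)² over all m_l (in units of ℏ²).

|L| = √30 ℏ ≈ 5.477ℏ; θ_min ≈ 24.09°; Σ(L_z)² = 110 ℏ²

|L| = ℏ√(5·6) = √30 ℏ ≈ 5.477ℏ.
cos θ_min = 5/√30, so θ_min ≈ 24.09°.
Σ m_l² = 110, so Σ(L_z)² = 110 ℏ².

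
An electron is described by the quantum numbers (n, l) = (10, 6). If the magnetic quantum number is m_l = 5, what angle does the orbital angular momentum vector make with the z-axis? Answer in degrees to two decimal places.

|L| = √(l(l+1)) ℏ = √42 ℏ.
L_z = m_l ℏ = 5ℏ.
cos θ = L_z/|L| = 5/√42, so θ ≈ 39.51°.

θ ≈ 39.51°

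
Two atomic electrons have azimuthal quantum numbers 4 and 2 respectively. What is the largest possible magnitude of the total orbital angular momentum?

|L_tot|_max = √42 ℏ ≈ 6.481ℏ

The total orbital quantum number L ranges from |l₁ − l₂| to l₁ + l₂ in integer steps.
L ∈ {2, 3, 4, 5, 6}.
The largest magnitude corresponds to L = 6: |L_tot| = ℏ√(6·7) = √42 ℏ.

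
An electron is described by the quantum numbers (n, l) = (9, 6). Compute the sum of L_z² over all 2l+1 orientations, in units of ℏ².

Σ(L_z)² = 182 ℏ²

m_l ∈ {-6, -5, -4, -3, -2, -1, 0, 1, 2, 3, 4, 5, 6}.
Summing m² from −6 to 6: Σ m_l² = 182.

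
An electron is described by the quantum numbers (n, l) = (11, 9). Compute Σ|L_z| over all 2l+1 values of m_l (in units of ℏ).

Σ|L_z| = 90 ℏ

m_l runs from −9 to 9, i.e. {-9, -8, -7, -6, -5, -4, -3, -2, -1, 0, 1, 2, 3, 4, 5, 6, 7, 8, 9}.
Σ|m_l| = 2·9(9+1)/2 = 90.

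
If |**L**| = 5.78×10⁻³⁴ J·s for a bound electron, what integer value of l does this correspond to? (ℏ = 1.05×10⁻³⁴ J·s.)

l = 5

|L|/ℏ = (5.78×10⁻³⁴)/(1.05×10⁻³⁴) ≈ 5.505.
l(l+1) ≈ 5.505² ≈ 30.30, so l = 5.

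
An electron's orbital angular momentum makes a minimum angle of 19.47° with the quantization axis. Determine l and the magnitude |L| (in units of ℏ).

l = 8, |L| = 6√2 ℏ ≈ 8.485ℏ

At minimum angle, m_l = l, so cos θ = l/√(l(l+1)); cos²θ = l/(l+1) = 0.8889.
Thus l = 0.8889/(1 − 0.8889) ≈ 8.
Then |L| = ℏ√(8·9) = 6√2 ℏ.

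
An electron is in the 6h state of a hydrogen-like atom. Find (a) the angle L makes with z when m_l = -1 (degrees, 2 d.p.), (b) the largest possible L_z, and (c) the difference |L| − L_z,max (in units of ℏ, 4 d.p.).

θ(m_l=-1) ≈ 100.52°; L_z,max = 5ℏ; |L|−L_z,max ≈ 0.4772ℏ

6h means n = 6, l = 5.
For m_l = -1: cos θ = -1/√30, θ ≈ 100.52°.
L_z,max = lℏ = 5ℏ.
|L| − L_z,max = (√30 − 5)ℏ ≈ 0.4772ℏ.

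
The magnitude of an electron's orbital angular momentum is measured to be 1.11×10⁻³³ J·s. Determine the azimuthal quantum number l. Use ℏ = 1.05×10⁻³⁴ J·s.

l = 10

|L|/ℏ = (1.11×10⁻³³)/(1.05×10⁻³⁴) ≈ 10.571.
(|L|/ℏ)² = l(l+1) ≈ 111.76 ⇒ l = 10.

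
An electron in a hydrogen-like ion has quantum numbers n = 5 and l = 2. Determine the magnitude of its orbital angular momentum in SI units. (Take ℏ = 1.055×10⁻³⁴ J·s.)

|L| = 2.584×10⁻³⁴ J·s

|L| = ℏ√(l(l+1)) = ℏ√(2·3) = √6 ℏ
Numerically, |L| = 2.449 × (1.055×10⁻³⁴ J·s) = 2.584×10⁻³⁴ J·s.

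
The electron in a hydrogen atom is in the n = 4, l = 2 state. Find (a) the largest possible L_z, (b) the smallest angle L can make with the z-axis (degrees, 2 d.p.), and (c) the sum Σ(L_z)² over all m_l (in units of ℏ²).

L_z,max = 2ℏ; θ_min ≈ 35.26°; Σ(L_z)² = 10 ℏ²

L_z,max = lℏ = 2ℏ.
cos θ_min = 2/√6, so θ_min ≈ 35.26°.
Σ m_l² = 10, so Σ(L_z)² = 10 ℏ².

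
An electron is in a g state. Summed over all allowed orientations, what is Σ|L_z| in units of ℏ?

Σ|L_z| = 20 ℏ

A g state has l = 4.
The allowed m_l values are -4, -3, -2, -1, 0, 1, 2, 3, 4.
Σ|m_l| = 2(1+2+…+4) = 20.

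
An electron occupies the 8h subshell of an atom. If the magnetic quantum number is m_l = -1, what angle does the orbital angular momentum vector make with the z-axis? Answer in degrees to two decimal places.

The 8h subshell has l = 5.
|L| = √(l(l+1)) ℏ = √30 ℏ.
L_z = m_l ℏ = −1ℏ.
cos θ = L_z/|L| = -1/√30, so θ ≈ 100.52°.

θ ≈ 100.52°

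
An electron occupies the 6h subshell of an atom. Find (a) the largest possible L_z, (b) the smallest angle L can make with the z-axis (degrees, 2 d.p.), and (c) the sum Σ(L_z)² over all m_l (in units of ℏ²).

The 6h subshell has l = 5.
L_z,max = lℏ = 5ℏ.
cos θ_min = 5/√30, so θ_min ≈ 24.09°.
Σ m_l² = 110, so Σ(L_z)² = 110 ℏ².

L_z,max = 5ℏ; θ_min ≈ 24.09°; Σ(L_z)² = 110 ℏ²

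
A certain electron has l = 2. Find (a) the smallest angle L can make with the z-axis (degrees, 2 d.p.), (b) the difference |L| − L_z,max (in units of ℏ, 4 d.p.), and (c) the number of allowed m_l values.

cos θ_min = 2/√6, so θ_min ≈ 35.26°.
|L| − L_z,max = (√6 − 2)ℏ ≈ 0.4495ℏ.
There are 2l+1 = 5 values of m_l.

θ_min ≈ 35.26°; |L|−L_z,max ≈ 0.4495ℏ; 5 values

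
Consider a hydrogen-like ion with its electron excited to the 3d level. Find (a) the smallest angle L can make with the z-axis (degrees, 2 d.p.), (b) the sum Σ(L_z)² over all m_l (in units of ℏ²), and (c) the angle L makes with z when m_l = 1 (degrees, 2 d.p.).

The 3d level has l = 2.
cos θ_min = 2/√6, so θ_min ≈ 35.26°.
Σ m_l² = 10, so Σ(L_z)² = 10 ℏ².
For m_l = 1: cos θ = 1/√6, θ ≈ 65.91°.

θ_min ≈ 35.26°; Σ(L_z)² = 10 ℏ²; θ(m_l=1) ≈ 65.91°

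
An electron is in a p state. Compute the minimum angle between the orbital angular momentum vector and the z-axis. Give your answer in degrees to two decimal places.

θ_min ≈ 45.00°

For a p orbital, l = 1.
|L|² = l(l+1)ℏ² = 2ℏ², so |L| = √2 ℏ.
The smallest angle corresponds to the largest L_z, i.e. m_l = l = 1, giving L_z = 1ℏ.
cos θ_min = 1/√2, so θ_min ≈ 45.00°.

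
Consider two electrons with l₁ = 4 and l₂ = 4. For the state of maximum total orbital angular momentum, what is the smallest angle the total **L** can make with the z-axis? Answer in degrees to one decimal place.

L runs from |4 − 4| = 0 to 4 + 4 = 8.
L ∈ {0, 1, 2, 3, 4, 5, 6, 7, 8}.
The maximum is L = 8, with |L_tot| = ℏ√(8·9) = 6√2 ℏ.
The minimum angle with z is arccos(8/√72) ≈ 19.5°.

θ_min ≈ 19.5°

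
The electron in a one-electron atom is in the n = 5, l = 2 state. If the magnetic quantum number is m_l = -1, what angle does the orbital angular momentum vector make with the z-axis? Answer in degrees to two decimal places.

|L| = ℏ√(l(l+1)) = √6 ℏ.
L_z = m_l ℏ = −1ℏ.
cos θ = L_z/|L| = -1/√6, so θ ≈ 114.09°.

θ ≈ 114.09°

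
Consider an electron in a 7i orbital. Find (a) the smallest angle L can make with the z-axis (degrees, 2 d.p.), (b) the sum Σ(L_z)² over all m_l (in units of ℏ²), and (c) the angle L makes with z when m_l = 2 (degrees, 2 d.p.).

θ_min ≈ 22.21°; Σ(L_z)² = 182 ℏ²; θ(m_l=2) ≈ 72.02°

The 7i subshell has l = 6.
cos θ_min = 6/√42, so θ_min ≈ 22.21°.
Σ m_l² = 182, so Σ(L_z)² = 182 ℏ².
For m_l = 2: cos θ = 2/√42, θ ≈ 72.02°.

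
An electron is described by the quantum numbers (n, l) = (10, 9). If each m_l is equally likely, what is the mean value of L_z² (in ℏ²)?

⟨L_z²⟩ = 30 ℏ²

m_l ∈ {-9, -8, -7, -6, -5, -4, -3, -2, -1, 0, 1, 2, 3, 4, 5, 6, 7, 8, 9}.
⟨L_z²⟩ = ℏ²·(Σ m_l²)/(2l+1) = ℏ²·570/19 = 30ℏ².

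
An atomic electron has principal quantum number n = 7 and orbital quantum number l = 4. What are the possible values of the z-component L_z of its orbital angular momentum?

L_z ∈ {−4ℏ, −3ℏ, −2ℏ, −ℏ, 0, ℏ, 2ℏ, 3ℏ, 4ℏ}

L_z = m_l ℏ with m_l ranging from −l to +l in integer steps.
For l = 4: m_l ∈ {-4, -3, -2, -1, 0, 1, 2, 3, 4}.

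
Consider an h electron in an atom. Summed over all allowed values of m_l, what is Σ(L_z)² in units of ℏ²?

The letter h corresponds to l = 5.
m_l runs from −5 to 5, i.e. {-5, -4, -3, -2, -1, 0, 1, 2, 3, 4, 5}.
Σ m_l² = l(l+1)(2l+1)/3 = 5·6·11/3 = 110.

Σ(L_z)² = 110 ℏ²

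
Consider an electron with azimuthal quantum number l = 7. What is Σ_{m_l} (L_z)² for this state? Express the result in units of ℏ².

m_l ∈ {-7, -6, -5, -4, -3, -2, -1, 0, 1, 2, 3, 4, 5, 6, 7}.
Σ m_l² = l(l+1)(2l+1)/3 = 7·8·15/3 = 280.

Σ(L_z)² = 280 ℏ²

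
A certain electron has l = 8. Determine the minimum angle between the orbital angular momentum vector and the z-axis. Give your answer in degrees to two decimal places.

|L| = √(l(l+1)) ℏ = 6√2 ℏ.
The smallest angle corresponds to the largest L_z, i.e. m_l = l = 8, giving L_z = 8ℏ.
cos θ_min = 8/√72, so θ_min ≈ 19.47°.

θ_min ≈ 19.47°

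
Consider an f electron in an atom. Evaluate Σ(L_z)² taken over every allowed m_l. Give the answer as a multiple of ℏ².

An f state has l = 3.
m_l ∈ {-3, -2, -1, 0, 1, 2, 3}.
Σ m_l² = 2·(1 + 4 + 9) = 28.

Σ(L_z)² = 28 ℏ²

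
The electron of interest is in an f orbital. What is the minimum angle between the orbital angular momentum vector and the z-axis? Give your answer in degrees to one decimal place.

For an f orbital, l = 3.
|L| = ℏ√(l(l+1)) = 2√3 ℏ.
The smallest angle corresponds to the largest L_z, i.e. m_l = l = 3, giving L_z = 3ℏ.
cos θ_min = 3/√12, so θ_min ≈ 30.0°.

θ_min ≈ 30.0°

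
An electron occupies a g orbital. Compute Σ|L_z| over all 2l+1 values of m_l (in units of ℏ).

Σ|L_z| = 20 ℏ

For a g orbital, l = 4.
The allowed m_l values are -4, -3, -2, -1, 0, 1, 2, 3, 4.
Σ|m_l| = 2·4(4+1)/2 = 20.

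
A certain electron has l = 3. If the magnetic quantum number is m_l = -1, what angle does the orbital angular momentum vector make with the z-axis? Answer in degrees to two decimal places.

|L| = ℏ√(l(l+1)) = 2√3 ℏ.
L_z = m_l ℏ = −1ℏ.
cos θ = L_z/|L| = -1/√12, so θ ≈ 106.78°.

θ ≈ 106.78°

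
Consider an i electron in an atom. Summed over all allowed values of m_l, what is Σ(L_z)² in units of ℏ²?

Σ(L_z)² = 182 ℏ²

An i state has l = 6.
m_l ∈ {-6, -5, -4, -3, -2, -1, 0, 1, 2, 3, 4, 5, 6}.
Σ m_l² = 2·(1 + 4 + 9 + 16 + 25 + 36) = 182.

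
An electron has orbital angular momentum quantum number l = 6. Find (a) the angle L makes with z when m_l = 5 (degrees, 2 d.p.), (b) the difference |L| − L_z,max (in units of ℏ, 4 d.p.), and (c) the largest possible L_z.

θ(m_l=5) ≈ 39.51°; |L|−L_z,max ≈ 0.4807ℏ; L_z,max = 6ℏ

For m_l = 5: cos θ = 5/√42, θ ≈ 39.51°.
|L| − L_z,max = (√42 − 6)ℏ ≈ 0.4807ℏ.
L_z,max = lℏ = 6ℏ.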